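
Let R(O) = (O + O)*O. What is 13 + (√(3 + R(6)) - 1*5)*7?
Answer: -22 + 35*√3 ≈ 38.622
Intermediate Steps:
R(O) = 2*O² (R(O) = (2*O)*O = 2*O²)
13 + (√(3 + R(6)) - 1*5)*7 = 13 + (√(3 + 2*6²) - 1*5)*7 = 13 + (√(3 + 2*36) - 5)*7 = 13 + (√(3 + 72) - 5)*7 = 13 + (√75 - 5)*7 = 13 + (5*√3 - 5)*7 = 13 + (-5 + 5*√3)*7 = 13 + (-35 + 35*√3) = -22 + 35*√3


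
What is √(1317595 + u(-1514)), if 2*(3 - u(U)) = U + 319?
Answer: √5272782/2 ≈ 1148.1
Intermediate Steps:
u(U) = -313/2 - U/2 (u(U) = 3 - (U + 319)/2 = 3 - (319 + U)/2 = 3 + (-319/2 - U/2) = -313/2 - U/2)
√(1317595 + u(-1514)) = √(1317595 + (-313/2 - ½*(-1514))) = √(1317595 + (-313/2 + 757)) = √(1317595 + 1201/2) = √(2636391/2) = √5272782/2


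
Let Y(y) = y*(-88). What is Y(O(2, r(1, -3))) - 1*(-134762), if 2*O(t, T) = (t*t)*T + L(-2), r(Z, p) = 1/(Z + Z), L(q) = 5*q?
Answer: 135114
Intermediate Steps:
r(Z, p) = 1/(2*Z)
O(t, T) = -5 + T*t**2/2 (O(t, T) = ((t*t)*T + 5*(-2))/2 = (t**2*T - 10)/2 = (T*t**2 - 10)/2 = (-10 + T*t**2)/2 = -5 + T*t**2/2)
Y(y) = -88*y
Y(O(2, r(1, -3))) - 1*(-134762) = -88*(-5 + (1/2)*((1/2)/1)*2**2) - 1*(-134762) = -88*(-5 + (1/2)*((1/2)*1)*4) + 134762 = -88*(-5 + (1/2)*(1/2)*4) + 134762 = -88*(-5 + 1) + 134762 = -88*(-4) + 134762 = 352 + 134762 = 135114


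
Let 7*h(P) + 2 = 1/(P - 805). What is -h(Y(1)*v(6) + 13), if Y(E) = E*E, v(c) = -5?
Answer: 1595/5579 ≈ 0.28589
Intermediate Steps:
Y(E) = E²
h(P) = -2/7 + 1/(7*(-805 + P)) (h(P) = -2/7 + 1/(7*(P - 805)) = -2/7 + 1/(7*(-805 + P)))
-h(Y(1)*v(6) + 13) = -(1611 - 2*(1²*(-5) + 13))/(7*(-805 + (1²*(-5) + 13))) = -(1611 - 2*(1*(-5) + 13))/(7*(-805 + (1*(-5) + 13))) = -(1611 - 2*(-5 + 13))/(7*(-805 + (-5 + 13))) = -(1611 - 2*8)/(7*(-805 + 8)) = -(1611 - 16)/(7*(-797)) = -(-1)*1595/(7*797) = -1*(-1595/5579) = 1595/5579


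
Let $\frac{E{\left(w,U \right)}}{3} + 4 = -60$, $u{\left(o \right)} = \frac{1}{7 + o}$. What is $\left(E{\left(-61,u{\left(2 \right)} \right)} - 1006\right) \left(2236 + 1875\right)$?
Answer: $-4924978$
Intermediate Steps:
$E{\left(w,U \right)} = -192$ ($E{\left(w,U \right)} = -12 + 3 \left(-60\right) = -12 - 180 = -192$)
$\left(E{\left(-61,u{\left(2 \right)} \right)} - 1006\right) \left(2236 + 1875\right) = \left(-192 - 1006\right) \left(2236 + 1875\right) = \left(-1198\right) 4111 = -4924978$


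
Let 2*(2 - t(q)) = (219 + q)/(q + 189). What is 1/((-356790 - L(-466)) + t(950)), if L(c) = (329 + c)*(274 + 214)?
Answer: -2278/660466265 ≈ -3.4491e-6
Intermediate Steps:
L(c) = 160552 + 488*c (L(c) = (329 + c)*488 = 160552 + 488*c)
t(q) = 2 - (219 + q)/(2*(189 + q)) (t(q) = 2 - (219 + q)/(2*(q + 189)) = 2 - (219 + q)/(2*(189 + q)))
1/((-356790 - L(-466)) + t(950)) = 1/((-356790 - (160552 + 488*(-466))) + 3*(179 + 950)/(2*(189 + 950))) = 1/((-356790 - (160552 - 227408)) + (3/2)*1129/1139) = 1/((-356790 - 1*(-66856)) + (3/2)*(1/1139)*1129) = 1/((-356790 + 66856) + 3387/2278) = 1/(-289934 + 3387/2278) = 1/(-660466265/2278) = -2278/660466265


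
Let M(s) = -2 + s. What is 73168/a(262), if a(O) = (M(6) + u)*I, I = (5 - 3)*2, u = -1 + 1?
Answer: 4573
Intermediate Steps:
u = 0
I = 4 (I = 2*2 = 4)
a(O) = 16 (a(O) = ((-2 + 6) + 0)*4 = (4 + 0)*4 = 4*4 = 16)
73168/a(262) = 73168/16 = 73168*(1/16) = 4573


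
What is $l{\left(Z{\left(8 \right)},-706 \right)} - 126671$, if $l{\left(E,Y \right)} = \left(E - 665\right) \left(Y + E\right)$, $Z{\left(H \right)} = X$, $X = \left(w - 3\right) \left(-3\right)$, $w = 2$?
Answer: $338715$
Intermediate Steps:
$X = 3$ ($X = \left(2 - 3\right) \left(-3\right) = \left(-1\right) \left(-3\right) = 3$)
$Z{\left(H \right)} = 3$
$l{\left(E,Y \right)} = \left(-665 + E\right) \left(E + Y\right)$
$l{\left(Z{\left(8 \right)},-706 \right)} - 126671 = \left(3^{2} - 1995 - -469490 + 3 \left(-706\right)\right) - 126671 = \left(9 - 1995 + 469490 - 2118\right) - 126671 = 465386 - 126671 = 338715$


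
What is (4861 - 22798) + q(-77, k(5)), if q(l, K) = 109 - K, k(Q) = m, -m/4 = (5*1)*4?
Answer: -17748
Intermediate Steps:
m = -80 (m = -4*5*1*4 = -20*4 = -4*20 = -80)
k(Q) = -80
(4861 - 22798) + q(-77, k(5)) = (4861 - 22798) + (109 - 1*(-80)) = -17937 + (109 + 80) = -17937 + 189 = -17748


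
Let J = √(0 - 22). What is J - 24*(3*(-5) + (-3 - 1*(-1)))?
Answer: 408 + I*√22 ≈ 408.0 + 4.6904*I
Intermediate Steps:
J = I*√22 (J = √(-22) = I*√22 ≈ 4.6904*I)
J - 24*(3*(-5) + (-3 - 1*(-1))) = I*√22 - 24*(3*(-5) + (-3 - 1*(-1))) = I*√22 - 24*(-15 + (-3 + 1)) = I*√22 - 24*(-15 - 2) = I*√22 - 24*(-17) = I*√22 + 408 = 408 + I*√22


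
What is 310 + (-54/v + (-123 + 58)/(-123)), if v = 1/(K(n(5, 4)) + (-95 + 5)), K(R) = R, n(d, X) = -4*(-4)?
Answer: 529703/123 ≈ 4306.5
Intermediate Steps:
n(d, X) = 16
v = -1/74 (v = 1/(16 + (-95 + 5)) = 1/(16 - 90) = 1/(-74) = -1/74 ≈ -0.013514)
310 + (-54/v + (-123 + 58)/(-123)) = 310 + (-54/(-1/74) + (-123 + 58)/(-123)) = 310 + (-54*(-74) - 65*(-1/123)) = 310 + (3996 + 65/123) = 310 + 491573/123 = 529703/123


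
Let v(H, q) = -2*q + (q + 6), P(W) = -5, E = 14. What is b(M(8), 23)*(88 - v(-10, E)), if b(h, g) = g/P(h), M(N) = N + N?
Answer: -2208/5 ≈ -441.60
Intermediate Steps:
v(H, q) = 6 - q (v(H, q) = -2*q + (6 + q) = 6 - q)
M(N) = 2*N
b(h, g) = -g/5 (b(h, g) = g/(-5) = g*(-⅕) = -g/5)
b(M(8), 23)*(88 - v(-10, E)) = (-⅕*23)*(88 - (6 - 1*14)) = -23*(88 - (6 - 14))/5 = -23*(88 - 1*(-8))/5 = -23*(88 + 8)/5 = -23/5*96 = -2208/5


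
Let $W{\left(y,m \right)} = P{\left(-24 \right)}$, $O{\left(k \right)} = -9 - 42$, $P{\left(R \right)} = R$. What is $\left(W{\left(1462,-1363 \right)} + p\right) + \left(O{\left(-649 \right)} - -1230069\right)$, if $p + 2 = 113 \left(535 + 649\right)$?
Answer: $1363784$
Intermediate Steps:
$p = 133790$ ($p = -2 + 113 \left(535 + 649\right) = -2 + 113 \cdot 1184 = -2 + 133792 = 133790$)
$O{\left(k \right)} = -51$ ($O{\left(k \right)} = -9 - 42 = -51$)
$W{\left(y,m \right)} = -24$
$\left(W{\left(1462,-1363 \right)} + p\right) + \left(O{\left(-649 \right)} - -1230069\right) = \left(-24 + 133790\right) - -1230018 = 133766 + \left(-51 + 1230069\right) = 133766 + 1230018 = 1363784$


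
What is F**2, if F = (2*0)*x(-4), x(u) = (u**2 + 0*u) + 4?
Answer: 0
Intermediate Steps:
x(u) = 4 + u**2 (x(u) = (u**2 + 0) + 4 = u**2 + 4 = 4 + u**2)
F = 0 (F = (2*0)*(4 + (-4)**2) = 0*(4 + 16) = 0*20 = 0)
F**2 = 0**2 = 0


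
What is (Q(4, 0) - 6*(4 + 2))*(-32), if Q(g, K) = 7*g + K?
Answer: 256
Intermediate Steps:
Q(g, K) = K + 7*g
(Q(4, 0) - 6*(4 + 2))*(-32) = ((0 + 7*4) - 6*(4 + 2))*(-32) = ((0 + 28) - 6*6)*(-32) = (28 - 36)*(-32) = -8*(-32) = 256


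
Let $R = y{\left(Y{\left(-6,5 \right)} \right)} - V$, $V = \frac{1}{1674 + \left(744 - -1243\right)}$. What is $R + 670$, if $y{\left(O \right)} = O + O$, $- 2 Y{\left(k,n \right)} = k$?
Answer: $\frac{2474835}{3661} \approx 676.0$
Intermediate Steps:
$Y{\left(k,n \right)} = - \frac{k}{2}$
$y{\left(O \right)} = 2 O$
$V = \frac{1}{3661}$ ($V = \frac{1}{1674 + \left(744 + 1243\right)} = \frac{1}{1674 + 1987} = \frac{1}{3661} \approx 0.00027315$)
$R = \frac{21965}{3661}$ ($R = 2 \left(\left(- \frac{1}{2}\right) \left(-6\right)\right) - \frac{1}{3661} = 2 \cdot 3 - \frac{1}{3661} = 6 - \frac{1}{3661} = \frac{21965}{3661} \approx 5.9997$)
$R + 670 = \frac{21965}{3661} + 670 = \frac{2474835}{3661}$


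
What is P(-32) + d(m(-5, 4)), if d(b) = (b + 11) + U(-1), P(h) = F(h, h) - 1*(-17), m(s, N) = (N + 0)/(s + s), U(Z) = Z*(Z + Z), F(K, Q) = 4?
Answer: 168/5 ≈ 33.600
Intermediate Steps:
U(Z) = 2*Z² (U(Z) = Z*(2*Z) = 2*Z²)
m(s, N) = N/(2*s) (m(s, N) = N/((2*s)) = N*(1/(2*s)) = N/(2*s))
P(h) = 21 (P(h) = 4 - 1*(-17) = 4 + 17 = 21)
d(b) = 13 + b (d(b) = (b + 11) + 2*(-1)² = (11 + b) + 2*1 = (11 + b) + 2 = 13 + b)
P(-32) + d(m(-5, 4)) = 21 + (13 + (½)*4/(-5)) = 21 + (13 + (½)*4*(-⅕)) = 21 + (13 - ⅖) = 21 + 63/5 = 168/5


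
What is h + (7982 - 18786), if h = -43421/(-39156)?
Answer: -422998003/39156 ≈ -10803.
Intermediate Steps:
h = 43421/39156 (h = -43421*(-1/39156) = 43421/39156 ≈ 1.1089)
h + (7982 - 18786) = 43421/39156 + (7982 - 18786) = 43421/39156 - 10804 = -422998003/39156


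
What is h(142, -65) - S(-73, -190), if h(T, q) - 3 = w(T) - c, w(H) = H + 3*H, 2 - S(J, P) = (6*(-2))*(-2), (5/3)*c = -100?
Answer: 653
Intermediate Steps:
c = -60 (c = (⅗)*(-100) = -60)
S(J, P) = -22 (S(J, P) = 2 - 6*(-2)*(-2) = 2 - (-12)*(-2) = 2 - 1*24 = 2 - 24 = -22)
w(H) = 4*H
h(T, q) = 63 + 4*T (h(T, q) = 3 + (4*T - 1*(-60)) = 3 + (4*T + 60) = 3 + (60 + 4*T) = 63 + 4*T)
h(142, -65) - S(-73, -190) = (63 + 4*142) - 1*(-22) = (63 + 568) + 22 = 631 + 22 = 653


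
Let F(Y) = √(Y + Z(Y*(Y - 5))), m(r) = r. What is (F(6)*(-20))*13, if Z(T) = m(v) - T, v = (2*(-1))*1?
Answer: -260*I*√2 ≈ -367.7*I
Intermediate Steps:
v = -2 (v = -2*1 = -2)
Z(T) = -2 - T
F(Y) = √(-2 + Y - Y*(-5 + Y)) (F(Y) = √(Y + (-2 - Y*(Y - 5))) = √(Y + (-2 - Y*(-5 + Y))) = √(-2 + Y - Y*(-5 + Y)))
(F(6)*(-20))*13 = (√(-2 + 6 - 1*6*(-5 + 6))*(-20))*13 = (√(-2 + 6 - 1*6*1)*(-20))*13 = (√(-2 + 6 - 6)*(-20))*13 = (√(-2)*(-20))*13 = ((I*√2)*(-20))*13 = -20*I*√2*13 = -260*I*√2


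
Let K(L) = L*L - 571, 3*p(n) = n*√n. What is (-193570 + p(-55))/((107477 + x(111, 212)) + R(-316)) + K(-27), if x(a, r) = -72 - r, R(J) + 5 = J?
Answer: 8346103/53436 - 55*I*√55/320616 ≈ 156.19 - 0.0012722*I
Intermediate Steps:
p(n) = n^(3/2)/3 (p(n) = (n*√n)/3 = n^(3/2)/3)
R(J) = -5 + J
K(L) = -571 + L² (K(L) = L² - 571 = -571 + L²)
(-193570 + p(-55))/((107477 + x(111, 212)) + R(-316)) + K(-27) = (-193570 + (-55)^(3/2)/3)/((107477 + (-72 - 1*212)) + (-5 - 316)) + (-571 + (-27)²) = (-193570 + (-55*I*√55)/3)/((107477 + (-72 - 212)) - 321) + (-571 + 729) = (-193570 - 55*I*√55/3)/((107477 - 284) - 321) + 158 = (-193570 - 55*I*√55/3)/(107193 - 321) + 158 = (-193570 - 55*I*√55/3)/106872 + 158 = (-193570 - 55*I*√55/3)*(1/106872) + 158 = (-96785/53436 - 55*I*√55/320616) + 158 = 8346103/53436 - 55*I*√55/320616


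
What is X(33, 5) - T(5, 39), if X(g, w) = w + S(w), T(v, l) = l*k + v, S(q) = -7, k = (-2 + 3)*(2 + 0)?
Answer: -85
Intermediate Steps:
k = 2 (k = 1*2 = 2)
T(v, l) = v + 2*l (T(v, l) = l*2 + v = 2*l + v = v + 2*l)
X(g, w) = -7 + w (X(g, w) = w - 7 = -7 + w)
X(33, 5) - T(5, 39) = (-7 + 5) - (5 + 2*39) = -2 - (5 + 78) = -2 - 1*83 = -2 - 83 = -85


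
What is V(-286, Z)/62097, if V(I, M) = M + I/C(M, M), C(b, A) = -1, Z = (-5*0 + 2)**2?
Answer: 290/62097 ≈ 0.0046701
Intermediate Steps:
Z = 4 (Z = (0 + 2)**2 = 2**2 = 4)
V(I, M) = M - I (V(I, M) = M + I/(-1) = M + I*(-1) = M - I)
V(-286, Z)/62097 = (4 - 1*(-286))/62097 = (4 + 286)*(1/62097) = 290*(1/62097) = 290/62097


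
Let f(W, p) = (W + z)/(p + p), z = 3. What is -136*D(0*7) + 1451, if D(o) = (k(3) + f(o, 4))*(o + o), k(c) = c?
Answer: 1451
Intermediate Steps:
f(W, p) = (3 + W)/(2*p) (f(W, p) = (W + 3)/(p + p) = (3 + W)/((2*p)) = (3 + W)*(1/(2*p)) = (3 + W)/(2*p))
D(o) = 2*o*(27/8 + o/8) (D(o) = (3 + (½)*(3 + o)/4)*(o + o) = (3 + (½)*(¼)*(3 + o))*(2*o) = (3 + (3/8 + o/8))*(2*o) = (27/8 + o/8)*(2*o) = 2*o*(27/8 + o/8))
-136*D(0*7) + 1451 = -34*0*7*(27 + 0*7) + 1451 = -34*0*(27 + 0) + 1451 = -34*0*27 + 1451 = -136*0 + 1451 = 0 + 1451 = 1451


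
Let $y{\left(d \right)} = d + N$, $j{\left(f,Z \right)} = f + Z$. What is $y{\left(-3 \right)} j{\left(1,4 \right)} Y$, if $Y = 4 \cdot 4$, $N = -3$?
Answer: $-480$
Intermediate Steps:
$j{\left(f,Z \right)} = Z + f$
$Y = 16$
$y{\left(d \right)} = -3 + d$ ($y{\left(d \right)} = d - 3 = -3 + d$)
$y{\left(-3 \right)} j{\left(1,4 \right)} Y = \left(-3 - 3\right) \left(4 + 1\right) 16 = \left(-6\right) 5 \cdot 16 = \left(-30\right) 16 = -480$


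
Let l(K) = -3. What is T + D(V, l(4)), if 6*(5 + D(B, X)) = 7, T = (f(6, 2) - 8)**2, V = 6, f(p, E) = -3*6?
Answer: 4033/6 ≈ 672.17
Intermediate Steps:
f(p, E) = -18
T = 676 (T = (-18 - 8)**2 = (-26)**2 = 676)
D(B, X) = -23/6 (D(B, X) = -5 + (1/6)*7 = -5 + 7/6 = -23/6)
T + D(V, l(4)) = 676 - 23/6 = 4033/6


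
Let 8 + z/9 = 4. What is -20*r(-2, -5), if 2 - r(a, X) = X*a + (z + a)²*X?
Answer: -144240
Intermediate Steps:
z = -36 (z = -72 + 9*4 = -72 + 36 = -36)
r(a, X) = 2 - X*a - X*(-36 + a)² (r(a, X) = 2 - (X*a + (-36 + a)²*X) = 2 - (X*a + X*(-36 + a)²) = 2 + (-X*a - X*(-36 + a)²) = 2 - X*a - X*(-36 + a)²)
-20*r(-2, -5) = -20*(2 - 1*(-5)*(-2) - 1*(-5)*(-36 - 2)²) = -20*(2 - 10 - 1*(-5)*(-38)²) = -20*(2 - 10 - 1*(-5)*1444) = -20*(2 - 10 + 7220) = -20*7212 = -144240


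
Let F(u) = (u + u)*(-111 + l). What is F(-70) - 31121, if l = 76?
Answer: -26221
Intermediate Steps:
F(u) = -70*u (F(u) = (u + u)*(-111 + 76) = (2*u)*(-35) = -70*u)
F(-70) - 31121 = -70*(-70) - 31121 = 4900 - 31121 = -26221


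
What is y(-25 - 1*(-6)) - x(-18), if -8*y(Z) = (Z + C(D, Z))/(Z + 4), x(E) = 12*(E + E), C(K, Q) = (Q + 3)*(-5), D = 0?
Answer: 51901/120 ≈ 432.51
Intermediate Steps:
C(K, Q) = -15 - 5*Q (C(K, Q) = (3 + Q)*(-5) = -15 - 5*Q)
x(E) = 24*E (x(E) = 12*(2*E) = 24*E)
y(Z) = -(-15 - 4*Z)/(8*(4 + Z)) (y(Z) = -(Z + (-15 - 5*Z))/(8*(Z + 4)) = -(-15 - 4*Z)/(8*(4 + Z)))
y(-25 - 1*(-6)) - x(-18) = (15 + 4*(-25 - 1*(-6)))/(8*(4 + (-25 - 1*(-6)))) - 24*(-18) = (15 + 4*(-25 + 6))/(8*(4 + (-25 + 6))) - 1*(-432) = (15 + 4*(-19))/(8*(4 - 19)) + 432 = (⅛)*(15 - 76)/(-15) + 432 = (⅛)*(-1/15)*(-61) + 432 = 61/120 + 432 = 51901/120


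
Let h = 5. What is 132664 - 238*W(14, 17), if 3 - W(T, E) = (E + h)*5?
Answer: 158130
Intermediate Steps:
W(T, E) = -22 - 5*E (W(T, E) = 3 - (E + 5)*5 = 3 - (5 + E)*5 = 3 - (25 + 5*E) = 3 + (-25 - 5*E) = -22 - 5*E)
132664 - 238*W(14, 17) = 132664 - 238*(-22 - 5*17) = 132664 - 238*(-22 - 85) = 132664 - 238*(-107) = 132664 - 1*(-25466) = 132664 + 25466 = 158130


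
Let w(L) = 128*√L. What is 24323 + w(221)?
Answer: 24323 + 128*√221 ≈ 26226.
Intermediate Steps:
24323 + w(221) = 24323 + 128*√221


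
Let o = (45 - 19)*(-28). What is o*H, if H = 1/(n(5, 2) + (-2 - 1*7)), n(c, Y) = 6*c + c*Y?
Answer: -728/31 ≈ -23.484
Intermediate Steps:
n(c, Y) = 6*c + Y*c
o = -728 (o = 26*(-28) = -728)
H = 1/31 (H = 1/(5*(6 + 2) + (-2 - 1*7)) = 1/(5*8 + (-2 - 7)) = 1/(40 - 9) = 1/31 ≈ 0.032258)
o*H = -728*1/31 = -728/31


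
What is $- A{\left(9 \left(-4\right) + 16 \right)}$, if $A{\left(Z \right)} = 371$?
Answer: $-371$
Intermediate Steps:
$- A{\left(9 \left(-4\right) + 16 \right)} = \left(-1\right) 371 = -371$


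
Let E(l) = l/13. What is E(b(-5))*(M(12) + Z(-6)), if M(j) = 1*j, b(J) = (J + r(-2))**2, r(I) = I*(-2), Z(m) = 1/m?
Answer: 71/78 ≈ 0.91026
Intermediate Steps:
r(I) = -2*I
b(J) = (4 + J)**2 (b(J) = (J - 2*(-2))**2 = (J + 4)**2 = (4 + J)**2)
E(l) = l/13 (E(l) = l*(1/13) = l/13)
M(j) = j
E(b(-5))*(M(12) + Z(-6)) = ((4 - 5)**2/13)*(12 + 1/(-6)) = ((1/13)*(-1)**2)*(12 - 1/6) = ((1/13)*1)*(71/6) = (1/13)*(71/6) = 71/78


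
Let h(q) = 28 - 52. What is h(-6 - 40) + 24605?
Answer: 24581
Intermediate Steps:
h(q) = -24
h(-6 - 40) + 24605 = -24 + 24605 = 24581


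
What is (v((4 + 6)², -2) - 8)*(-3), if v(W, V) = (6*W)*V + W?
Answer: 3324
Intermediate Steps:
v(W, V) = W + 6*V*W (v(W, V) = 6*V*W + W = W + 6*V*W)
(v((4 + 6)², -2) - 8)*(-3) = ((4 + 6)²*(1 + 6*(-2)) - 8)*(-3) = (10²*(1 - 12) - 8)*(-3) = (100*(-11) - 8)*(-3) = (-1100 - 8)*(-3) = -1108*(-3) = 3324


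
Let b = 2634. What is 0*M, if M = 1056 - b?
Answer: 0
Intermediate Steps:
M = -1578 (M = 1056 - 1*2634 = 1056 - 2634 = -1578)
0*M = 0*(-1578) = 0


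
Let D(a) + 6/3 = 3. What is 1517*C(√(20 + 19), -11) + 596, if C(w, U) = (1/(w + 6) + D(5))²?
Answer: 26060/3 - 3034*√39/3 ≈ 2370.9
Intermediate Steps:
D(a) = 1 (D(a) = -2 + 3 = 1)
C(w, U) = (1 + 1/(6 + w))² (C(w, U) = (1/(w + 6) + 1)² = (1/(6 + w) + 1)² = (1 + 1/(6 + w))²)
1517*C(√(20 + 19), -11) + 596 = 1517*((7 + √(20 + 19))²/(6 + √(20 + 19))²) + 596 = 1517*((7 + √39)²/(6 + √39)²) + 596 = 1517*(7 + √39)²/(6 + √39)² + 596 = 596 + 1517*(7 + √39)²/(6 + √39)²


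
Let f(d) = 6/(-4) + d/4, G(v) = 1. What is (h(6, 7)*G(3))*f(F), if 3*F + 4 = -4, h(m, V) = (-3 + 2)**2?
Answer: -13/6 ≈ -2.1667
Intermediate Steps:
h(m, V) = 1 (h(m, V) = (-1)**2 = 1)
F = -8/3 (F = -4/3 + (1/3)*(-4) = -4/3 - 4/3 = -8/3 ≈ -2.6667)
f(d) = -3/2 + d/4 (f(d) = 6*(-1/4) + d*(1/4) = -3/2 + d/4)
(h(6, 7)*G(3))*f(F) = (1*1)*(-3/2 + (1/4)*(-8/3)) = 1*(-3/2 - 2/3) = 1*(-13/6) = -13/6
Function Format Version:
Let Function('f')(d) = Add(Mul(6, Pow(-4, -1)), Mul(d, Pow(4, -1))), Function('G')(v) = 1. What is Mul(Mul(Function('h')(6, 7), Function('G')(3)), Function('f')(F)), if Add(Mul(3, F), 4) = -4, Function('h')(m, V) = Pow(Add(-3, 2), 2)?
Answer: Rational(-13, 6) ≈ -2.1667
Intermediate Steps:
Function('h')(m, V) = 1 (Function('h')(m, V) = Pow(-1, 2) = 1)
F = Rational(-8, 3) (F = Add(Rational(-4, 3), Mul(Rational(1, 3), -4)) = Add(Rational(-4, 3), Rational(-4, 3)) = Rational(-8, 3) ≈ -2.6667)
Function('f')(d) = Add(Rational(-3, 2), Mul(Rational(1, 4), d)) (Function('f')(d) = Add(Mul(6, Rational(-1, 4)), Mul(d, Rational(1, 4))) = Add(Rational(-3, 2), Mul(Rational(1, 4), d)))
Mul(Mul(Function('h')(6, 7), Function('G')(3)), Function('f')(F)) = Mul(Mul(1, 1), Add(Rational(-3, 2), Mul(Rational(1, 4), Rational(-8, 3)))) = Mul(1, Add(Rational(-3, 2), Rational(-2, 3))) = Mul(1, Rational(-13, 6)) = Rational(-13, 6)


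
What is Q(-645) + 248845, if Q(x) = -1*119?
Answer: 248726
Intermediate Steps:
Q(x) = -119
Q(-645) + 248845 = -119 + 248845 = 248726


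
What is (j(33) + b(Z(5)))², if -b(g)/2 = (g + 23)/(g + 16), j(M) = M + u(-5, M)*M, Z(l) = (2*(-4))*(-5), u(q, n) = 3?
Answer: 269361/16 ≈ 16835.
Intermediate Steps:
Z(l) = 40 (Z(l) = -8*(-5) = 40)
j(M) = 4*M (j(M) = M + 3*M = 4*M)
b(g) = -2*(23 + g)/(16 + g) (b(g) = -2*(g + 23)/(g + 16) = -2*(23 + g)/(16 + g))
(j(33) + b(Z(5)))² = (4*33 + 2*(-23 - 1*40)/(16 + 40))² = (132 + 2*(-23 - 40)/56)² = (132 + 2*(1/56)*(-63))² = (132 - 9/4)² = (519/4)² = 269361/16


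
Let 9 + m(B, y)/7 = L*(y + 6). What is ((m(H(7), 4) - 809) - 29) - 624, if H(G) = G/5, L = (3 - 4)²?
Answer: -1455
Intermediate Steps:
L = 1 (L = (-1)² = 1)
H(G) = G/5 (H(G) = G*(⅕) = G/5)
m(B, y) = -21 + 7*y (m(B, y) = -63 + 7*(1*(y + 6)) = -63 + 7*(1*(6 + y)) = -63 + 7*(6 + y) = -63 + (42 + 7*y) = -21 + 7*y)
((m(H(7), 4) - 809) - 29) - 624 = (((-21 + 7*4) - 809) - 29) - 624 = (((-21 + 28) - 809) - 29) - 624 = ((7 - 809) - 29) - 624 = (-802 - 29) - 624 = -831 - 624 = -1455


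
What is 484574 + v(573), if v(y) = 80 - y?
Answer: 484081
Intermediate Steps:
484574 + v(573) = 484574 + (80 - 1*573) = 484574 + (80 - 573) = 484574 - 493 = 484081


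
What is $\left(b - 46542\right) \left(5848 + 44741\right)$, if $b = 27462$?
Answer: $-965238120$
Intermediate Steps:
$\left(b - 46542\right) \left(5848 + 44741\right) = \left(27462 - 46542\right) \left(5848 + 44741\right) = \left(-19080\right) 50589 = -965238120$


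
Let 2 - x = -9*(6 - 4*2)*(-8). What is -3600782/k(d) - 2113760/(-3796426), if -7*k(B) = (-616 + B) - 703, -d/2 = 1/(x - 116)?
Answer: -358829732420875/18779021209 ≈ -19108.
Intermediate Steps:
x = 146 (x = 2 - (-9*(6 - 4*2))*(-8) = 2 - (-9*(6 - 8))*(-8) = 2 - (-9*(-2))*(-8) = 2 - 18*(-8) = 2 - 1*(-144) = 2 + 144 = 146)
d = -1/15 (d = -2/(146 - 116) = -2/30 = -2*1/30 = -1/15 ≈ -0.066667)
k(B) = 1319/7 - B/7 (k(B) = -((-616 + B) - 703)/7 = -(-1319 + B)/7 = 1319/7 - B/7)
-3600782/k(d) - 2113760/(-3796426) = -3600782/(1319/7 - 1/7*(-1/15)) - 2113760/(-3796426) = -3600782/(1319/7 + 1/105) - 2113760*(-1/3796426) = -3600782/19786/105 + 1056880/1898213 = -3600782*105/19786 + 1056880/1898213 = -189041055/9893 + 1056880/1898213 = -358829732420875/18779021209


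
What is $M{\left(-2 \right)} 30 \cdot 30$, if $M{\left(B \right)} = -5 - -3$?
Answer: $-1800$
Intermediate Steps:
$M{\left(B \right)} = -2$ ($M{\left(B \right)} = -5 + 3 = -2$)
$M{\left(-2 \right)} 30 \cdot 30 = \left(-2\right) 30 \cdot 30 = \left(-60\right) 30 = -1800$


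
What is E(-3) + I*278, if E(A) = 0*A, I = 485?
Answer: 134830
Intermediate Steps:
E(A) = 0
E(-3) + I*278 = 0 + 485*278 = 0 + 134830 = 134830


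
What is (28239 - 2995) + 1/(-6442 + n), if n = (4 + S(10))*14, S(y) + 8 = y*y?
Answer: 128693911/5098 ≈ 25244.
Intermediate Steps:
S(y) = -8 + y² (S(y) = -8 + y*y = -8 + y²)
n = 1344 (n = (4 + (-8 + 10²))*14 = (4 + (-8 + 100))*14 = (4 + 92)*14 = 96*14 = 1344)
(28239 - 2995) + 1/(-6442 + n) = (28239 - 2995) + 1/(-6442 + 1344) = 25244 + 1/(-5098) = 25244 - 1/5098 = 128693911/5098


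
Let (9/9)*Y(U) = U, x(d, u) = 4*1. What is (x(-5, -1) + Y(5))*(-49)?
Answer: -441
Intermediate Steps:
x(d, u) = 4
Y(U) = U
(x(-5, -1) + Y(5))*(-49) = (4 + 5)*(-49) = 9*(-49) = -441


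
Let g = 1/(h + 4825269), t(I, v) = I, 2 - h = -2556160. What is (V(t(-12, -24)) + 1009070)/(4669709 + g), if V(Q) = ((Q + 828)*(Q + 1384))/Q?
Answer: 3379861296297/17234567386790 ≈ 0.19611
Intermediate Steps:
h = 2556162 (h = 2 - 1*(-2556160) = 2 + 2556160 = 2556162)
V(Q) = (828 + Q)*(1384 + Q)/Q (V(Q) = ((828 + Q)*(1384 + Q))/Q = (828 + Q)*(1384 + Q)/Q)
g = 1/7381431 (g = 1/(2556162 + 4825269) = 1/7381431 ≈ 1.3548e-7)
(V(t(-12, -24)) + 1009070)/(4669709 + g) = ((2212 - 12 + 1145952/(-12)) + 1009070)/(4669709 + 1/7381431) = ((2212 - 12 + 1145952*(-1/12)) + 1009070)/(34469134773580/7381431) = ((2212 - 12 - 95496) + 1009070)*(7381431/34469134773580) = (-93296 + 1009070)*(7381431/34469134773580) = 915774*(7381431/34469134773580) = 3379861296297/17234567386790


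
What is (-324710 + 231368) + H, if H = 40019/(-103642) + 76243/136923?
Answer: -189230204591729/2027281938 ≈ -93342.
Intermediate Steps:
H = 346065067/2027281938 (H = 40019*(-1/103642) + 76243*(1/136923) = -5717/14806 + 76243/136923 = 346065067/2027281938 ≈ 0.17070)
(-324710 + 231368) + H = (-324710 + 231368) + 346065067/2027281938 = -93342 + 346065067/2027281938 = -189230204591729/2027281938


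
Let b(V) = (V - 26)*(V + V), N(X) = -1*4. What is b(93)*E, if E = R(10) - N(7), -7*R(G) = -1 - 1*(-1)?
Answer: 49848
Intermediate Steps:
N(X) = -4
b(V) = 2*V*(-26 + V) (b(V) = (-26 + V)*(2*V) = 2*V*(-26 + V))
R(G) = 0 (R(G) = -(-1 - 1*(-1))/7 = -(-1 + 1)/7 = -⅐*0 = 0)
E = 4 (E = 0 - 1*(-4) = 0 + 4 = 4)
b(93)*E = (2*93*(-26 + 93))*4 = (2*93*67)*4 = 12462*4 = 49848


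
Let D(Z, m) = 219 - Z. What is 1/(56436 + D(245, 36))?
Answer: 1/56410 ≈ 1.7727e-5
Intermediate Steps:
1/(56436 + D(245, 36)) = 1/(56436 + (219 - 1*245)) = 1/(56436 + (219 - 245)) = 1/(56436 - 26) = 1/56410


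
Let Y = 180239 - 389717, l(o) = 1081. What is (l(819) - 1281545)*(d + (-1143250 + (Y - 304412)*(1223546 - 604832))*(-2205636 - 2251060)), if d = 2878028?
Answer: -1814437676172920393495232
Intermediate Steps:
Y = -209478
(l(819) - 1281545)*(d + (-1143250 + (Y - 304412)*(1223546 - 604832))*(-2205636 - 2251060)) = (1081 - 1281545)*(2878028 + (-1143250 + (-209478 - 304412)*(1223546 - 604832))*(-2205636 - 2251060)) = -1280464*(2878028 + (-1143250 - 513890*618714)*(-4456696)) = -1280464*(2878028 + (-1143250 - 317950937460)*(-4456696)) = -1280464*(2878028 - 317952080710*(-4456696)) = -1280464*(2878028 + 1417015766291934160) = -1280464*1417015766294812188 = -1814437676172920393495232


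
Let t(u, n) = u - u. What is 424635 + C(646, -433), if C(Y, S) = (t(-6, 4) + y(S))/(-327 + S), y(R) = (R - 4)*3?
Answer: 16985469/40 ≈ 4.2464e+5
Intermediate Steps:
t(u, n) = 0
y(R) = -12 + 3*R (y(R) = (-4 + R)*3 = -12 + 3*R)
C(Y, S) = (-12 + 3*S)/(-327 + S) (C(Y, S) = (0 + (-12 + 3*S))/(-327 + S) = (-12 + 3*S)/(-327 + S))
424635 + C(646, -433) = 424635 + 3*(-4 - 433)/(-327 - 433) = 424635 + 3*(-437)/(-760) = 424635 + 3*(-1/760)*(-437) = 424635 + 69/40 = 16985469/40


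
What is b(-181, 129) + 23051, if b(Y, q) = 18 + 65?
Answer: 23134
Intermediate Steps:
b(Y, q) = 83
b(-181, 129) + 23051 = 83 + 23051 = 23134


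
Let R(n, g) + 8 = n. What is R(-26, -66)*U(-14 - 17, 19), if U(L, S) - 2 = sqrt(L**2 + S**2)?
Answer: -68 - 34*sqrt(1322) ≈ -1304.2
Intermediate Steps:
R(n, g) = -8 + n
U(L, S) = 2 + sqrt(L**2 + S**2)
R(-26, -66)*U(-14 - 17, 19) = (-8 - 26)*(2 + sqrt((-14 - 17)**2 + 19**2)) = -34*(2 + sqrt((-31)**2 + 361)) = -34*(2 + sqrt(961 + 361)) = -34*(2 + sqrt(1322)) = -68 - 34*sqrt(1322)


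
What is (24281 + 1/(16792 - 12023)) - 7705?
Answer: 79050945/4769 ≈ 16576.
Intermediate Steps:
(24281 + 1/(16792 - 12023)) - 7705 = (24281 + 1/4769) - 7705 = 115796090/4769 - 7705 = 79050945/4769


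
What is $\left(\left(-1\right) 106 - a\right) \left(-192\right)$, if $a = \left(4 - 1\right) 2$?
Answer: $21504$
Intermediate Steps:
$a = 6$ ($a = 3 \cdot 2 = 6$)
$\left(\left(-1\right) 106 - a\right) \left(-192\right) = \left(\left(-1\right) 106 - 6\right) \left(-192\right) = \left(-106 - 6\right) \left(-192\right) = \left(-112\right) \left(-192\right) = 21504$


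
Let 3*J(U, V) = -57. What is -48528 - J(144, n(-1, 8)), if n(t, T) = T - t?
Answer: -48509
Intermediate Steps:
J(U, V) = -19 (J(U, V) = (1/3)*(-57) = -19)
-48528 - J(144, n(-1, 8)) = -48528 - 1*(-19) = -48528 + 19 = -48509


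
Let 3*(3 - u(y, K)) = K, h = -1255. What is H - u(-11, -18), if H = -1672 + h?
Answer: -2936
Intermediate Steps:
u(y, K) = 3 - K/3
H = -2927 (H = -1672 - 1255 = -2927)
H - u(-11, -18) = -2927 - (3 - ⅓*(-18)) = -2927 - (3 + 6) = -2927 - 1*9 = -2927 - 9 = -2936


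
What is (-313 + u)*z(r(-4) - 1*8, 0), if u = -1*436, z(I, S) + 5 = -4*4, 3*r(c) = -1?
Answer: 15729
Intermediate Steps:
r(c) = -⅓ (r(c) = (⅓)*(-1) = -⅓)
z(I, S) = -21 (z(I, S) = -5 - 4*4 = -5 - 16 = -21)
u = -436
(-313 + u)*z(r(-4) - 1*8, 0) = (-313 - 436)*(-21) = -749*(-21) = 15729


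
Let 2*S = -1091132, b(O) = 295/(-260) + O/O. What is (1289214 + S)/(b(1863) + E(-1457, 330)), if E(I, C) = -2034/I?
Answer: 56341747072/95569 ≈ 5.8954e+5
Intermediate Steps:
b(O) = -7/52 (b(O) = 295*(-1/260) + 1 = -59/52 + 1 = -7/52)
S = -545566 (S = (½)*(-1091132) = -545566)
(1289214 + S)/(b(1863) + E(-1457, 330)) = (1289214 - 545566)/(-7/52 - 2034/(-1457)) = 743648/(-7/52 - 2034*(-1/1457)) = 743648/(-7/52 + 2034/1457) = 743648/(95569/75764) = 743648*(75764/95569) = 56341747072/95569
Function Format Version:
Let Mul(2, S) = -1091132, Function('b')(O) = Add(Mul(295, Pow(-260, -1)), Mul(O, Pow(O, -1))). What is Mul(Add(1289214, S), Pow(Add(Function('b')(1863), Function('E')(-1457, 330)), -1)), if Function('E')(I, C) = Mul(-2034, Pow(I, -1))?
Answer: Rational(56341747072, 95569) ≈ 5.8954e+5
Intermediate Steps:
Function('b')(O) = Rational(-7, 52) (Function('b')(O) = Add(Mul(295, Rational(-1, 260)), 1) = Add(Rational(-59, 52), 1) = Rational(-7, 52))
S = -545566 (S = Mul(Rational(1, 2), -1091132) = -545566)
Mul(Add(1289214, S), Pow(Add(Function('b')(1863), Function('E')(-1457, 330)), -1)) = Mul(Add(1289214, -545566), Pow(Add(Rational(-7, 52), Mul(-2034, Pow(-1457, -1))), -1)) = Mul(743648, Pow(Add(Rational(-7, 52), Mul(-2034, Rational(-1, 1457))), -1)) = Mul(743648, Pow(Add(Rational(-7, 52), Rational(2034, 1457)), -1)) = Mul(743648, Pow(Rational(95569, 75764), -1)) = Mul(743648, Rational(75764, 95569)) = Rational(56341747072, 95569)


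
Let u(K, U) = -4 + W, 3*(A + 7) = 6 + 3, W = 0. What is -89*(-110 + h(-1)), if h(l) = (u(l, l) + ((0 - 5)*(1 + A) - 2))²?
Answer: 2581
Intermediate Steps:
A = -4 (A = -7 + (6 + 3)/3 = -7 + (⅓)*9 = -7 + 3 = -4)
u(K, U) = -4 (u(K, U) = -4 + 0 = -4)
h(l) = 81 (h(l) = (-4 + ((0 - 5)*(1 - 4) - 2))² = (-4 + (-5*(-3) - 2))² = (-4 + (15 - 2))² = (-4 + 13)² = 9² = 81)
-89*(-110 + h(-1)) = -89*(-110 + 81) = -89*(-29) = 2581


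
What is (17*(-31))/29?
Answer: -527/29 ≈ -18.172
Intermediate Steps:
(17*(-31))/29 = -527*1/29 = -527/29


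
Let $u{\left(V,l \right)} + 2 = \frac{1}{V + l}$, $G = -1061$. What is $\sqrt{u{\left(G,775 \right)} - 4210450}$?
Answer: $\frac{i \sqrt{344398132078}}{286} \approx 2051.9 i$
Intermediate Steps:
$u{\left(V,l \right)} = -2 + \frac{1}{V + l}$
$\sqrt{u{\left(G,775 \right)} - 4210450} = \sqrt{\frac{1 - -2122 - 1550}{-1061 + 775} - 4210450} = \sqrt{\frac{1 + 2122 - 1550}{-286} - 4210450} = \sqrt{\left(- \frac{1}{286}\right) 573 - 4210450} = \sqrt{- \frac{573}{286} - 4210450} = \sqrt{- \frac{1204189273}{286}} = \frac{i \sqrt{344398132078}}{286}$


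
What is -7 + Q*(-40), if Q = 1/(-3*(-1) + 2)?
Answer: -15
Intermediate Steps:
Q = 1/5 (Q = 1/(3 + 2) = 1/5 ≈ 0.20000)
-7 + Q*(-40) = -7 + (1/5)*(-40) = -7 - 8 = -15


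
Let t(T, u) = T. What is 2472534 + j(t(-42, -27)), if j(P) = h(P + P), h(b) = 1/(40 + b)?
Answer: 108791495/44 ≈ 2.4725e+6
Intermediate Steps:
j(P) = 1/(40 + 2*P) (j(P) = 1/(40 + (P + P)) = 1/(40 + 2*P))
2472534 + j(t(-42, -27)) = 2472534 + 1/(2*(20 - 42)) = 2472534 + (½)/(-22) = 2472534 + (½)*(-1/22) = 2472534 - 1/44 = 108791495/44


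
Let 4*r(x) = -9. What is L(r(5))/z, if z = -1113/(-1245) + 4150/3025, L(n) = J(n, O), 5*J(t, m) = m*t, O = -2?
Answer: 30129/75854 ≈ 0.39720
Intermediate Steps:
J(t, m) = m*t/5 (J(t, m) = (m*t)/5 = m*t/5)
r(x) = -9/4 (r(x) = (¼)*(-9) = -9/4)
L(n) = -2*n/5 (L(n) = (⅕)*(-2)*n = -2*n/5)
z = 113781/50215 (z = -1113*(-1/1245) + 4150*(1/3025) = 371/415 + 166/121 = 113781/50215 ≈ 2.2659)
L(r(5))/z = (-⅖*(-9/4))/(113781/50215) = (9/10)*(50215/113781) = 30129/75854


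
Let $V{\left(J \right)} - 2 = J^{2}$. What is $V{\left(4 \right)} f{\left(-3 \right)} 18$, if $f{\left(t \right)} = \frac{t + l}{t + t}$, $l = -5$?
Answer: $432$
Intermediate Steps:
$f{\left(t \right)} = \frac{-5 + t}{2 t}$ ($f{\left(t \right)} = \frac{t - 5}{t + t} = \frac{-5 + t}{2 t}$)
$V{\left(J \right)} = 2 + J^{2}$
$V{\left(4 \right)} f{\left(-3 \right)} 18 = \left(2 + 4^{2}\right) \frac{-5 - 3}{2 \left(-3\right)} 18 = \left(2 + 16\right) \frac{1}{2} \left(- \frac{1}{3}\right) \left(-8\right) 18 = 18 \cdot \frac{4}{3} \cdot 18 = 24 \cdot 18 = 432$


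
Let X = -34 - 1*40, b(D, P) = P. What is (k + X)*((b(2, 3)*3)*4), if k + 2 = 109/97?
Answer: -261468/97 ≈ -2695.5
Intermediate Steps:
k = -85/97 (k = -2 + 109/97 = -85/97 ≈ -0.87629)
X = -74 (X = -34 - 40 = -74)
(k + X)*((b(2, 3)*3)*4) = (-85/97 - 74)*((3*3)*4) = -65367*4/97 = -7263/97*36 = -261468/97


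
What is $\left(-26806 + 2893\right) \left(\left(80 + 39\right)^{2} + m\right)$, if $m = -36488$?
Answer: $533905551$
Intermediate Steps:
$\left(-26806 + 2893\right) \left(\left(80 + 39\right)^{2} + m\right) = \left(-26806 + 2893\right) \left(\left(80 + 39\right)^{2} - 36488\right) = - 23913 \left(119^{2} - 36488\right) = - 23913 \left(14161 - 36488\right) = \left(-23913\right) \left(-22327\right) = 533905551$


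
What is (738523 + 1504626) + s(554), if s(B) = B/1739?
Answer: 3900836665/1739 ≈ 2.2431e+6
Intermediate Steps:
s(B) = B/1739 (s(B) = B*(1/1739) = B/1739)
(738523 + 1504626) + s(554) = (738523 + 1504626) + (1/1739)*554 = 2243149 + 554/1739 = 3900836665/1739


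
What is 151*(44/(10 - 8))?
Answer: 3322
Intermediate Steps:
151*(44/(10 - 8)) = 151*(44/2) = 151*(44*(½)) = 151*22 = 3322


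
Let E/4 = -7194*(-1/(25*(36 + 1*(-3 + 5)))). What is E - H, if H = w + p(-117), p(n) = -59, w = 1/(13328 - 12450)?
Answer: 37238139/417050 ≈ 89.289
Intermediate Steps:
w = 1/878 ≈ 0.0011390
E = 14388/475 (E = 4*(-7194*(-1/(25*(36 + 1*(-3 + 5))))) = 4*(-7194*(-1/(25*(36 + 1*2)))) = 4*(-7194*(-1/(25*(36 + 2)))) = 4*(-7194/(38*(-25))) = 4*(-7194/(-950)) = 4*(-7194*(-1/950)) = 4*(3597/475) = 14388/475 ≈ 30.291)
H = -51801/878 (H = 1/878 - 59 = -51801/878 ≈ -58.999)
E - H = 14388/475 - 1*(-51801/878) = 14388/475 + 51801/878 = 37238139/417050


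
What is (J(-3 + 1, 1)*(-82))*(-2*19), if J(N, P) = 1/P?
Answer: 3116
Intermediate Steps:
(J(-3 + 1, 1)*(-82))*(-2*19) = (-82/1)*(-2*19) = (1*(-82))*(-38) = -82*(-38) = 3116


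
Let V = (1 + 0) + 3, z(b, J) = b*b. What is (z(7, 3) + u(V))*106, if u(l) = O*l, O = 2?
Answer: 6042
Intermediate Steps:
z(b, J) = b²
V = 4 (V = 1 + 3 = 4)
u(l) = 2*l
(z(7, 3) + u(V))*106 = (7² + 2*4)*106 = (49 + 8)*106 = 57*106 = 6042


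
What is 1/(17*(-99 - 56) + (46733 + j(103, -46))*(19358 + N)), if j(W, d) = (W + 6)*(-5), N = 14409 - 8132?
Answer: 1/1184026745 ≈ 8.4458e-10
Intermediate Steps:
N = 6277
j(W, d) = -30 - 5*W (j(W, d) = (6 + W)*(-5) = -30 - 5*W)
1/(17*(-99 - 56) + (46733 + j(103, -46))*(19358 + N)) = 1/(17*(-99 - 56) + (46733 + (-30 - 5*103))*(19358 + 6277)) = 1/(17*(-155) + (46733 + (-30 - 515))*25635) = 1/(-2635 + (46733 - 545)*25635) = 1/(-2635 + 46188*25635) = 1/(-2635 + 1184029380) = 1/1184026745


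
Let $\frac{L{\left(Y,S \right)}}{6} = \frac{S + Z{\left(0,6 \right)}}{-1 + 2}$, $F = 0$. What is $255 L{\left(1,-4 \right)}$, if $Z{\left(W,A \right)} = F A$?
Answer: $-6120$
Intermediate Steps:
$Z{\left(W,A \right)} = 0$ ($Z{\left(W,A \right)} = 0 A = 0$)
$L{\left(Y,S \right)} = 6 S$ ($L{\left(Y,S \right)} = 6 \frac{S + 0}{-1 + 2} = 6 \frac{S}{1} = 6 S 1 = 6 S$)
$255 L{\left(1,-4 \right)} = 255 \cdot 6 \left(-4\right) = 255 \left(-24\right) = -6120$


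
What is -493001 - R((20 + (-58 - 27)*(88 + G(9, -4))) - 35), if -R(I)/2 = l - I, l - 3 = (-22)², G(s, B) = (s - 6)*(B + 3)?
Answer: -477547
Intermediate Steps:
G(s, B) = (-6 + s)*(3 + B)
l = 487 (l = 3 + (-22)² = 3 + 484 = 487)
R(I) = -974 + 2*I (R(I) = -2*(487 - I) = -974 + 2*I)
-493001 - R((20 + (-58 - 27)*(88 + G(9, -4))) - 35) = -493001 - (-974 + 2*((20 + (-58 - 27)*(88 + (-18 - 6*(-4) + 3*9 - 4*9))) - 35)) = -493001 - (-974 + 2*((20 - 85*(88 + (-18 + 24 + 27 - 36))) - 35)) = -493001 - (-974 + 2*((20 - 85*(88 - 3)) - 35)) = -493001 - (-974 + 2*((20 - 85*85) - 35)) = -493001 - (-974 + 2*((20 - 7225) - 35)) = -493001 - (-974 + 2*(-7205 - 35)) = -493001 - (-974 + 2*(-7240)) = -493001 - (-974 - 14480) = -493001 - 1*(-15454) = -493001 + 15454 = -477547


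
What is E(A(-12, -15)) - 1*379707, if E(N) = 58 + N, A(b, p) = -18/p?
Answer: -1898239/5 ≈ -3.7965e+5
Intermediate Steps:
E(A(-12, -15)) - 1*379707 = (58 - 18/(-15)) - 1*379707 = (58 - 18*(-1/15)) - 379707 = (58 + 6/5) - 379707 = 296/5 - 379707 = -1898239/5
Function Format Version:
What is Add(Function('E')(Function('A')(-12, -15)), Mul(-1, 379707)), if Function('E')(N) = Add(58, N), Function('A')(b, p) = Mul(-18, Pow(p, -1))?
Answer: Rational(-1898239, 5) ≈ -3.7965e+5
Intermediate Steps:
Add(Function('E')(Function('A')(-12, -15)), Mul(-1, 379707)) = Add(Add(58, Mul(-18, Pow(-15, -1))), Mul(-1, 379707)) = Add(Add(58, Mul(-18, Rational(-1, 15))), -379707) = Add(Add(58, Rational(6, 5)), -379707) = Add(Rational(296, 5), -379707) = Rational(-1898239, 5)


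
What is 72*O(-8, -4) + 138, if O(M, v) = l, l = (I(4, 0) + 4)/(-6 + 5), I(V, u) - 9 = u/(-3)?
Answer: -798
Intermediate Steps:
I(V, u) = 9 - u/3 (I(V, u) = 9 + u/(-3) = 9 + u*(-⅓) = 9 - u/3)
l = -13 (l = ((9 - ⅓*0) + 4)/(-6 + 5) = ((9 + 0) + 4)/(-1) = (9 + 4)*(-1) = 13*(-1) = -13)
O(M, v) = -13
72*O(-8, -4) + 138 = 72*(-13) + 138 = -936 + 138 = -798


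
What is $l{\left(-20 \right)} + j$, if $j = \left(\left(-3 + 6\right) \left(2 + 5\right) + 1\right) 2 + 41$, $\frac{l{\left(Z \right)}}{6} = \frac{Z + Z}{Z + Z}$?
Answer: $91$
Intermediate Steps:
$l{\left(Z \right)} = 6$ ($l{\left(Z \right)} = 6 \frac{Z + Z}{Z + Z} = 6 \frac{2 Z}{2 Z} = 6 \cdot 2 Z \frac{1}{2 Z} = 6 \cdot 1 = 6$)
$j = 85$ ($j = \left(3 \cdot 7 + 1\right) 2 + 41 = \left(21 + 1\right) 2 + 41 = 22 \cdot 2 + 41 = 44 + 41 = 85$)
$l{\left(-20 \right)} + j = 6 + 85 = 91$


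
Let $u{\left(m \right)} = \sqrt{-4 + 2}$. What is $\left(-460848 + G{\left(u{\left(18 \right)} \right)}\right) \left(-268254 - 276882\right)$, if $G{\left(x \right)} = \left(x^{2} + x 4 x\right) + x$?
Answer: $251230286688 - 545136 i \sqrt{2} \approx 2.5123 \cdot 10^{11} - 7.7094 \cdot 10^{5} i$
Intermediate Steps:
$u{\left(m \right)} = i \sqrt{2}$ ($u{\left(m \right)} = \sqrt{-2} = i \sqrt{2}$)
$G{\left(x \right)} = x + 5 x^{2}$ ($G{\left(x \right)} = \left(x^{2} + 4 x x\right) + x = \left(x^{2} + 4 x^{2}\right) + x = 5 x^{2} + x = x + 5 x^{2}$)
$\left(-460848 + G{\left(u{\left(18 \right)} \right)}\right) \left(-268254 - 276882\right) = \left(-460848 + i \sqrt{2} \left(1 + 5 i \sqrt{2}\right)\right) \left(-268254 - 276882\right) = \left(-460848 + i \sqrt{2} \left(1 + 5 i \sqrt{2}\right)\right) \left(-545136\right) = 251224835328 - 545136 i \sqrt{2} \left(1 + 5 i \sqrt{2}\right)$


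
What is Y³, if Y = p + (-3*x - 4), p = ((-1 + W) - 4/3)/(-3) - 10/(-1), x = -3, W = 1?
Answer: 2685619/729 ≈ 3684.0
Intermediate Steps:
p = 94/9 (p = ((-1 + 1) - 4/3)/(-3) - 10/(-1) = (0 - 4*⅓)*(-⅓) - 10*(-1) = (0 - 4/3)*(-⅓) + 10 = -4/3*(-⅓) + 10 = 4/9 + 10 = 94/9 ≈ 10.444)
Y = 139/9 (Y = 94/9 + (-3*(-3) - 4) = 94/9 + (9 - 4) = 94/9 + 5 = 139/9 ≈ 15.444)
Y³ = (139/9)³ = 2685619/729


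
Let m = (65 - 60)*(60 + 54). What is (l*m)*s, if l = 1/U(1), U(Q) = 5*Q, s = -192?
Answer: -21888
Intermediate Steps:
l = ⅕ (l = 1/(5*1) = 1/5 = ⅕ ≈ 0.20000)
m = 570 (m = 5*114 = 570)
(l*m)*s = ((⅕)*570)*(-192) = 114*(-192) = -21888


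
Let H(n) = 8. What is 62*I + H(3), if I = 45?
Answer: 2798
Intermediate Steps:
62*I + H(3) = 62*45 + 8 = 2790 + 8 = 2798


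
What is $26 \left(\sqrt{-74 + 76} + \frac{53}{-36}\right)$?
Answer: $- \frac{689}{18} + 26 \sqrt{2} \approx -1.5082$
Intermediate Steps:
$26 \left(\sqrt{-74 + 76} + \frac{53}{-36}\right) = 26 \left(\sqrt{2} + 53 \left(- \frac{1}{36}\right)\right) = 26 \left(\sqrt{2} - \frac{53}{36}\right) = 26 \left(- \frac{53}{36} + \sqrt{2}\right) = - \frac{689}{18} + 26 \sqrt{2}$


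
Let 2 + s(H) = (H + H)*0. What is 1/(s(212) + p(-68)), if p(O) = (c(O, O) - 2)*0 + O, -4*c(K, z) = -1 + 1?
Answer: -1/70 ≈ -0.014286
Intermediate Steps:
c(K, z) = 0 (c(K, z) = -(-1 + 1)/4 = -¼*0 = 0)
p(O) = O (p(O) = (0 - 2)*0 + O = -2*0 + O = 0 + O = O)
s(H) = -2 (s(H) = -2 + (H + H)*0 = -2 + (2*H)*0 = -2 + 0 = -2)
1/(s(212) + p(-68)) = 1/(-2 - 68) = 1/(-70) = -1/70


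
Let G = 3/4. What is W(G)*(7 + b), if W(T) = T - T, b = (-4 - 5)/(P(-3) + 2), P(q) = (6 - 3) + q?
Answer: 0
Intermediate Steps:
P(q) = 3 + q
G = 3/4 (G = 3*(1/4) = 3/4 ≈ 0.75000)
b = -9/2 (b = (-4 - 5)/((3 - 3) + 2) = -9/(0 + 2) = -9/2 ≈ -4.5000)
W(T) = 0
W(G)*(7 + b) = 0*(7 - 9/2) = 0*(5/2) = 0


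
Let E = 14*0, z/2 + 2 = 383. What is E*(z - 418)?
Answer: 0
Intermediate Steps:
z = 762 (z = -4 + 2*383 = -4 + 766 = 762)
E = 0
E*(z - 418) = 0*(762 - 418) = 0*344 = 0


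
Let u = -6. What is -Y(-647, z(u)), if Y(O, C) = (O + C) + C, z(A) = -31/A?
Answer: 1910/3 ≈ 636.67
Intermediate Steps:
Y(O, C) = O + 2*C (Y(O, C) = (C + O) + C = O + 2*C)
-Y(-647, z(u)) = -(-647 + 2*(-31/(-6))) = -(-647 + 2*(-31*(-⅙))) = -(-647 + 2*(31/6)) = -(-647 + 31/3) = -1*(-1910/3) = 1910/3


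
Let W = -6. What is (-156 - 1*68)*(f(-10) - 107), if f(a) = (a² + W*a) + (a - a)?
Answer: -11872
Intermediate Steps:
f(a) = a² - 6*a (f(a) = (a² - 6*a) + (a - a) = (a² - 6*a) + 0 = a² - 6*a)
(-156 - 1*68)*(f(-10) - 107) = (-156 - 1*68)*(-10*(-6 - 10) - 107) = (-156 - 68)*(-10*(-16) - 107) = -224*(160 - 107) = -224*53 = -11872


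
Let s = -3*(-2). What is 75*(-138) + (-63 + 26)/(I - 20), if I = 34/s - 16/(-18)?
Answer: -1252017/121 ≈ -10347.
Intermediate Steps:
s = 6
I = 59/9 (I = 34/6 - 16/(-18) = 34*(1/6) - 16*(-1/18) = 17/3 + 8/9 = 59/9 ≈ 6.5556)
75*(-138) + (-63 + 26)/(I - 20) = 75*(-138) + (-63 + 26)/(59/9 - 20) = -10350 - 37/(-121/9) = -10350 - 37*(-9/121) = -10350 + 333/121 = -1252017/121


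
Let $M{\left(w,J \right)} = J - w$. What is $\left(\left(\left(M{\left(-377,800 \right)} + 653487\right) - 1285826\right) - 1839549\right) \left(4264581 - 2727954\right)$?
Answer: $-3796561231797$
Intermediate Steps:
$\left(\left(\left(M{\left(-377,800 \right)} + 653487\right) - 1285826\right) - 1839549\right) \left(4264581 - 2727954\right) = \left(\left(\left(\left(800 - -377\right) + 653487\right) - 1285826\right) - 1839549\right) \left(4264581 - 2727954\right) = \left(\left(\left(\left(800 + 377\right) + 653487\right) - 1285826\right) - 1839549\right) 1536627 = \left(\left(\left(1177 + 653487\right) - 1285826\right) - 1839549\right) 1536627 = \left(\left(654664 - 1285826\right) - 1839549\right) 1536627 = \left(-631162 - 1839549\right) 1536627 = \left(-2470711\right) 1536627 = -3796561231797$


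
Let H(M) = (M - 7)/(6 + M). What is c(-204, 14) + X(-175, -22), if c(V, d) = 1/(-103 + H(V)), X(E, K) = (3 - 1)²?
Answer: 80534/20183 ≈ 3.9902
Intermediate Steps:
H(M) = (-7 + M)/(6 + M)
X(E, K) = 4 (X(E, K) = 2² = 4)
c(V, d) = 1/(-103 + (-7 + V)/(6 + V))
c(-204, 14) + X(-175, -22) = (6 - 204)/(-625 - 102*(-204)) + 4 = -198/(-625 + 20808) + 4 = -198/20183 + 4 = 80534/20183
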